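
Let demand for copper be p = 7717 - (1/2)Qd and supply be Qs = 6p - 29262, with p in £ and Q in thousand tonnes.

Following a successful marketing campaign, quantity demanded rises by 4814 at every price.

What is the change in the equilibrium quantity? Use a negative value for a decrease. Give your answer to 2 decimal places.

+3610.50

Original equilibrium: 15434 - 2p = 6p - 29262 gives 44696 = 8p, so p = 5587 and Q = 4260.
With the change applied: demand Qd = 20248 - 2p, supply Qs = 6p - 29262.
New equilibrium: 20248 - 2p = 6p - 29262 ⇒ 49510 = 8p ⇒ p = 6188.75, Q = 7870.5.
ΔQ = 7870.5 − 4260 = +3610.50.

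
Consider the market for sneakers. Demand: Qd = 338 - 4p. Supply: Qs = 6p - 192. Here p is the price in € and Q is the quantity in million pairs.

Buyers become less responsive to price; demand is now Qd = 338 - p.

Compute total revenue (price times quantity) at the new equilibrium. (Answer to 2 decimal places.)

19858.78

Before the shock: 338 - 4p = 6p - 192 ⇒ 530 = 10p ⇒ p = 53, Q = 126.
With the change applied: demand Qd = 338 - p, supply Qs = 6p - 192.
Equate the new curves: 338 - p = 6p - 192, giving 530 = 7p, p = 530/7 ≈ 75.7143, Q = 1836/7 ≈ 262.2857.
New expenditure = 75.7143 × 262.2857 = 19858.78.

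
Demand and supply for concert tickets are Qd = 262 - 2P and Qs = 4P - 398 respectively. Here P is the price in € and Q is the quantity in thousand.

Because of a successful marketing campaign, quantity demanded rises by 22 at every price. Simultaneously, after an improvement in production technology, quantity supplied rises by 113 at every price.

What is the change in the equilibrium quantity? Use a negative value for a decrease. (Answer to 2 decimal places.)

+52.33

Original equilibrium: 262 - 2P = 4P - 398 gives 660 = 6P, so P = 110 and Q = 42.
With the change applied: demand Qd = 284 - 2P, supply Qs = 4P - 285.
Clearing the new market: 284 - 2P = 4P - 285, so P = 569/6 ≈ 94.8333 and Q = 283/3 ≈ 94.3333.
ΔQ = 94.3333 − 42 = +52.33.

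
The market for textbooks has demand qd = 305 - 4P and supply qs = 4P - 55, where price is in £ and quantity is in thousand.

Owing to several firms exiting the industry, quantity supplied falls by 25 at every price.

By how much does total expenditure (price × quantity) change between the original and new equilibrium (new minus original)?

Before the shock: 305 - 4P = 4P - 55 ⇒ 360 = 8P ⇒ P = 45, q = 125.
The new curves are qd = 305 - 4P (demand) and qs = 4P - 80 (supply).
Equate the new curves: 305 - 4P = 4P - 80, giving 385 = 8P, P = 48.125, q = 112.5.
Expenditure moves from 45×125 = 5625 to 48.125×112.5 = 5414.0625; change = -210.9375.

-210.9375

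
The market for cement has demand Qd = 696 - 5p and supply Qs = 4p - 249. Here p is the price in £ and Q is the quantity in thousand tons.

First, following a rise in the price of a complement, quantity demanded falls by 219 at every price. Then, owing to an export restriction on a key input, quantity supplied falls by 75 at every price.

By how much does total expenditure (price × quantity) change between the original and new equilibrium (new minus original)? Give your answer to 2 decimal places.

-15107.00

Original equilibrium: 696 - 5p = 4p - 249 gives 945 = 9p, so p = 105 and Q = 171.
With the change applied: demand Qd = 477 - 5p, supply Qs = 4p - 324.
Equate the new curves: 477 - 5p = 4p - 324, giving 801 = 9p, p = 89, Q = 32.
Expenditure moves from 105×171 = 17955 to 89×32 = 2848; change = -15107.00.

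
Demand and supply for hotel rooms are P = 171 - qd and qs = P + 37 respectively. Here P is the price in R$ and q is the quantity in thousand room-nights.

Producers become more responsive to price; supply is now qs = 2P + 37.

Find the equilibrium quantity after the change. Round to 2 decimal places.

126.33

Original equilibrium: 171 - P = P + 37 gives 134 = 2P, so P = 67 and q = 104.
After the shift, demand is qd = 171 - P and supply is qs = 2P + 37.
Clearing the new market: 171 - P = 2P + 37, so P = 134/3 ≈ 44.6667 and q = 379/3 ≈ 126.3333.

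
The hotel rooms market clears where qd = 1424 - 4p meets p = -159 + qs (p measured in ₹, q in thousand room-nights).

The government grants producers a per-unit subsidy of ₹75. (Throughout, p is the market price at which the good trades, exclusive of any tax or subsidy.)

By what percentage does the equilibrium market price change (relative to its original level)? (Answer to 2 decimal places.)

-5.93

Initially, 1424 - 4p = p + 159, so 1265 = 5p and p = 253, q = 412.
Since sellers receive the price plus the subsidy, the effective supply curve becomes qs = p + 234.
Equate the new curves: 1424 - 4p = p + 234, giving 1190 = 5p, p = 238, q = 472.
%Δp = (238 − 253) / 253 × 100 = -5.93%.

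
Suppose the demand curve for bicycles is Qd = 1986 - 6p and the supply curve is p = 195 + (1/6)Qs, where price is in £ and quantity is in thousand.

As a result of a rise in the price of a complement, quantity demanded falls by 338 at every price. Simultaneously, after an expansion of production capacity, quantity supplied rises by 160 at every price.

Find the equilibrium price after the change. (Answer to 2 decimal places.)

Before the shock: 1986 - 6p = 6p - 1170 ⇒ 3156 = 12p ⇒ p = 263, Q = 408.
The new curves are Qd = 1648 - 6p (demand) and Qs = 6p - 1010 (supply).
Clearing the new market: 1648 - 6p = 6p - 1010, so p = 221.5 and Q = 319.

221.50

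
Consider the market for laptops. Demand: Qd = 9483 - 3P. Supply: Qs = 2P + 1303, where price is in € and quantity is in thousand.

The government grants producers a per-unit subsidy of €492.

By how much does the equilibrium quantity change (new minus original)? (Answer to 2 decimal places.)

+590.40

Initially, 9483 - 3P = 2P + 1303, so 8180 = 5P and P = 1636, Q = 4575.
Since sellers receive the price plus the subsidy, the effective supply curve becomes Qs = 2P + 2287.
Clearing the new market: 9483 - 3P = 2P + 2287, so P = 1439.2 and Q = 5165.4.
ΔQ = 5165.4 − 4575 = +590.40.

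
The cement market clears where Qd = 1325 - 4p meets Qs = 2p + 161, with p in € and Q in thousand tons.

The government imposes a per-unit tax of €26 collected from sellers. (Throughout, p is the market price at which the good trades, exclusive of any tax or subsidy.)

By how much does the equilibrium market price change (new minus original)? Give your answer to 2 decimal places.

Before the shock: 1325 - 4p = 2p + 161 ⇒ 1164 = 6p ⇒ p = 194, Q = 549.
Since sellers keep the price net of the tax, the effective supply curve becomes Qs = 2p + 109.
Equate the new curves: 1325 - 4p = 2p + 109, giving 1216 = 6p, p = 608/3 ≈ 202.6667, Q = 1543/3 ≈ 514.3333.
Δp = 202.6667 − 194 = +8.67.

+8.67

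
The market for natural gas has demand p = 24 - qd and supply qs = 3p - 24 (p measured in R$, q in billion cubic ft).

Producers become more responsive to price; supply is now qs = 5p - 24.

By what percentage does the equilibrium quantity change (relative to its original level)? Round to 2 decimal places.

Solve the original market: 24 - p = 3p - 24, hence p = 12 and q = 12.
The new curves are qd = 24 - p (demand) and qs = 5p - 24 (supply).
New equilibrium: 24 - p = 5p - 24 ⇒ 48 = 6p ⇒ p = 8, q = 16.
%Δq = (16 − 12) / 12 × 100 = +33.33%.

+33.33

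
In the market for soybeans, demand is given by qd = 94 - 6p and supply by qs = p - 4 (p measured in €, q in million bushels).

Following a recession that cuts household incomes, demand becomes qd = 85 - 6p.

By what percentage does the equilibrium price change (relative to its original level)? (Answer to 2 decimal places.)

-9.18

Solve the original market: 94 - 6p = p - 4, hence p = 14 and q = 10.
After the shift, demand is qd = 85 - 6p and supply is qs = p - 4.
Setting them equal: 85 - 6p = p - 4 → 89 = 7p, so p = 89/7 ≈ 12.7143 and q = 61/7 ≈ 8.7143.
%Δp = (12.7143 − 14) / 14 × 100 = -9.18%.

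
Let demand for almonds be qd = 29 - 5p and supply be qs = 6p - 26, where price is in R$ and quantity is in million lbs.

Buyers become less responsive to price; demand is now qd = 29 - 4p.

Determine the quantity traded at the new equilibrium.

7

Original equilibrium: 29 - 5p = 6p - 26 gives 55 = 11p, so p = 5 and q = 4.
The new curves are qd = 29 - 4p (demand) and qs = 6p - 26 (supply).
Setting them equal: 29 - 4p = 6p - 26 → 55 = 10p, so p = 5.5 and q = 7.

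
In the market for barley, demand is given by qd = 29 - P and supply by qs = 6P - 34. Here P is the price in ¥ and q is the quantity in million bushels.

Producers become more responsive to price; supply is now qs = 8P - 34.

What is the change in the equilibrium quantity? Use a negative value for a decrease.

+2

Before the shock: 29 - P = 6P - 34 ⇒ 63 = 7P ⇒ P = 9, q = 20.
With the change applied: demand qd = 29 - P, supply qs = 8P - 34.
New equilibrium: 29 - P = 8P - 34 ⇒ 63 = 9P ⇒ P = 7, q = 22.
Δq = 22 − 20 = +2.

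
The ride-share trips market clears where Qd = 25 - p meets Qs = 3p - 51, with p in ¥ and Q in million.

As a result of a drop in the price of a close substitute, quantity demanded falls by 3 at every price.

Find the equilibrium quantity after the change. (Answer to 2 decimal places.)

3.75

Before the shock: 25 - p = 3p - 51 ⇒ 76 = 4p ⇒ p = 19, Q = 6.
After the shift, demand is Qd = 22 - p and supply is Qs = 3p - 51.
Equate the new curves: 22 - p = 3p - 51, giving 73 = 4p, p = 18.25, Q = 3.75.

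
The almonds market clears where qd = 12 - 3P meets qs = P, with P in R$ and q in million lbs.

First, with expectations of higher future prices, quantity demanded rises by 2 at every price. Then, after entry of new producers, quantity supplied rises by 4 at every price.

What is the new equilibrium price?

2.5

Before the shock: 12 - 3P = P ⇒ 12 = 4P ⇒ P = 3, q = 3.
The new curves are qd = 14 - 3P (demand) and qs = P + 4 (supply).
Equate the new curves: 14 - 3P = P + 4, giving 10 = 4P, P = 2.5, q = 6.5.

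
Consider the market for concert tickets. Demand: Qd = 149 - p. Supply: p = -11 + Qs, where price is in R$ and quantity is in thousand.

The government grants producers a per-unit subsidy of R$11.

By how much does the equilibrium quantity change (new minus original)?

+5.5

Before the shock: 149 - p = p + 11 ⇒ 138 = 2p ⇒ p = 69, Q = 80.
Since sellers receive the price plus the subsidy, the effective supply curve becomes Qs = p + 22.
New equilibrium: 149 - p = p + 22 ⇒ 127 = 2p ⇒ p = 63.5, Q = 85.5.
ΔQ = 85.5 − 80 = +5.5.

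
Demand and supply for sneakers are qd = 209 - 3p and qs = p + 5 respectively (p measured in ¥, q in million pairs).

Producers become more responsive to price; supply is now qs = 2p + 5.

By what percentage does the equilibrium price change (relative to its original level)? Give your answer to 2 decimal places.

-20.00

Original equilibrium: 209 - 3p = p + 5 gives 204 = 4p, so p = 51 and q = 56.
The new curves are qd = 209 - 3p (demand) and qs = 2p + 5 (supply).
Equate the new curves: 209 - 3p = 2p + 5, giving 204 = 5p, p = 40.8, q = 86.6.
%Δp = (40.8 − 51) / 51 × 100 = -20.00%.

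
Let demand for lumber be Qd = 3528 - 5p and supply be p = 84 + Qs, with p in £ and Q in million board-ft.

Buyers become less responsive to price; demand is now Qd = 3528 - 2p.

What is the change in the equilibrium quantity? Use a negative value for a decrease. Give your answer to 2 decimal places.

Original equilibrium: 3528 - 5p = p - 84 gives 3612 = 6p, so p = 602 and Q = 518.
After the shift, demand is Qd = 3528 - 2p and supply is Qs = p - 84.
Clearing the new market: 3528 - 2p = p - 84, so p = 1204 and Q = 1120.
ΔQ = 1120 − 518 = +602.00.

+602.00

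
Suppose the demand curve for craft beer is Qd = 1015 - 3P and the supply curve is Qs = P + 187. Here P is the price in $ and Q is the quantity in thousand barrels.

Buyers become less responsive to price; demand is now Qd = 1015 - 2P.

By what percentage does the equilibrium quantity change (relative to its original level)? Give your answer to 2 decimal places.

+17.51

Original equilibrium: 1015 - 3P = P + 187 gives 828 = 4P, so P = 207 and Q = 394.
The shock moves the curves to Qd = 1015 - 2P and Qs = P + 187.
New equilibrium: 1015 - 2P = P + 187 ⇒ 828 = 3P ⇒ P = 276, Q = 463.
%ΔQ = (463 − 394) / 394 × 100 = +17.51%.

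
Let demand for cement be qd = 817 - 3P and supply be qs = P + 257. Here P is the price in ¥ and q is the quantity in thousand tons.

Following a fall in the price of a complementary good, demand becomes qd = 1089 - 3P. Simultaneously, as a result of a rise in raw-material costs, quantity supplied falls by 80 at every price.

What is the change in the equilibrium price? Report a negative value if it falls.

+88

Original equilibrium: 817 - 3P = P + 257 gives 560 = 4P, so P = 140 and q = 397.
With the change applied: demand qd = 1089 - 3P, supply qs = P + 177.
Equate the new curves: 1089 - 3P = P + 177, giving 912 = 4P, P = 228, q = 405.
ΔP = 228 − 140 = +88.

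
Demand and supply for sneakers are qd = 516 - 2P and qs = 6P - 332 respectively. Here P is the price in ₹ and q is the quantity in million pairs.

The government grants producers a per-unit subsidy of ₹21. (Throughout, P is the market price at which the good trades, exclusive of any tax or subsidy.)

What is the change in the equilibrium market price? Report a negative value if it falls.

Solve the original market: 516 - 2P = 6P - 332, hence P = 106 and q = 304.
Since sellers receive the price plus the subsidy, the effective supply curve becomes qs = 6P - 206.
Equate the new curves: 516 - 2P = 6P - 206, giving 722 = 8P, P = 90.25, q = 335.5.
ΔP = 90.25 − 106 = -15.75.

-15.75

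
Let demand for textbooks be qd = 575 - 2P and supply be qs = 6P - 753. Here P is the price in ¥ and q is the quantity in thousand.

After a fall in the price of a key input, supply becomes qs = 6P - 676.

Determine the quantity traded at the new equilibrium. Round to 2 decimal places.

Original equilibrium: 575 - 2P = 6P - 753 gives 1328 = 8P, so P = 166 and q = 243.
The new curves are qd = 575 - 2P (demand) and qs = 6P - 676 (supply).
Clearing the new market: 575 - 2P = 6P - 676, so P = 156.375 and q = 262.25.

262.25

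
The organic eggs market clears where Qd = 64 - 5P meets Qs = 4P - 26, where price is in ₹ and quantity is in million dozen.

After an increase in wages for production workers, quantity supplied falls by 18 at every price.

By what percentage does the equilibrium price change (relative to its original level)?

Before the shock: 64 - 5P = 4P - 26 ⇒ 90 = 9P ⇒ P = 10, Q = 14.
With the change applied: demand Qd = 64 - 5P, supply Qs = 4P - 44.
Setting them equal: 64 - 5P = 4P - 44 → 108 = 9P, so P = 12 and Q = 4.
%ΔP = (12 − 10) / 10 × 100 = +20%.

+20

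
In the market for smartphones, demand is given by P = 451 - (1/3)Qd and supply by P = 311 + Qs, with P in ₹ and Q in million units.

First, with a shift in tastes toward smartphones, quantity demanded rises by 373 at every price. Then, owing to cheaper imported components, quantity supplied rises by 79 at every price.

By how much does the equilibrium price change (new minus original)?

+73.5

Solve the original market: 1353 - 3P = P - 311, hence P = 416 and Q = 105.
The new curves are Qd = 1726 - 3P (demand) and Qs = P - 232 (supply).
Clearing the new market: 1726 - 3P = P - 232, so P = 489.5 and Q = 257.5.
ΔP = 489.5 − 416 = +73.5.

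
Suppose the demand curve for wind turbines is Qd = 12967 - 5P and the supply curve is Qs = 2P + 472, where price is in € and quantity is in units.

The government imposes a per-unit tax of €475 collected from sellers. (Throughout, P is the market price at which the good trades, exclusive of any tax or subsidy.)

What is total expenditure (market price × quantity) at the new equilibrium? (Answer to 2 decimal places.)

Initially, 12967 - 5P = 2P + 472, so 12495 = 7P and P = 1785, Q = 4042.
Since sellers keep the price net of the tax, the effective supply curve becomes Qs = 2P - 478.
Clearing the new market: 12967 - 5P = 2P - 478, so P = 13445/7 ≈ 1920.7143 and Q = 23544/7 ≈ 3363.4286.
New expenditure = 1920.7143 × 3363.4286 = 6460185.31.

6460185.31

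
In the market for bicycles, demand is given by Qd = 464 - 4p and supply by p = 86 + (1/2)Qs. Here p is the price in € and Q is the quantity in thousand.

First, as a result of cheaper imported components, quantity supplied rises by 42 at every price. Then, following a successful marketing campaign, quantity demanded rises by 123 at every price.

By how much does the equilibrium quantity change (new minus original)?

+69

Original equilibrium: 464 - 4p = 2p - 172 gives 636 = 6p, so p = 106 and Q = 40.
After the shift, demand is Qd = 587 - 4p and supply is Qs = 2p - 130.
Equate the new curves: 587 - 4p = 2p - 130, giving 717 = 6p, p = 119.5, Q = 109.
ΔQ = 109 − 40 = +69.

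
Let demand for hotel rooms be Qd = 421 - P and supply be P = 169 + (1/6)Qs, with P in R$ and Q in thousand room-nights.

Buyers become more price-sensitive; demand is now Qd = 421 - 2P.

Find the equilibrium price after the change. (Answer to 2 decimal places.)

179.38

Initially, 421 - P = 6P - 1014, so 1435 = 7P and P = 205, Q = 216.
After the shift, demand is Qd = 421 - 2P and supply is Qs = 6P - 1014.
Clearing the new market: 421 - 2P = 6P - 1014, so P = 179.375 and Q = 62.25.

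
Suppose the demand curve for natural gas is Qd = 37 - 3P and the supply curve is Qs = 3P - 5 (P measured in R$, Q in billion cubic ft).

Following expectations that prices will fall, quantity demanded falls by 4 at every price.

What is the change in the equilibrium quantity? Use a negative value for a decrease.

Initially, 37 - 3P = 3P - 5, so 42 = 6P and P = 7, Q = 16.
With the change applied: demand Qd = 33 - 3P, supply Qs = 3P - 5.
Equate the new curves: 33 - 3P = 3P - 5, giving 38 = 6P, P = 19/3 ≈ 6.3333, Q = 14.
ΔQ = 14 − 16 = -2.

-2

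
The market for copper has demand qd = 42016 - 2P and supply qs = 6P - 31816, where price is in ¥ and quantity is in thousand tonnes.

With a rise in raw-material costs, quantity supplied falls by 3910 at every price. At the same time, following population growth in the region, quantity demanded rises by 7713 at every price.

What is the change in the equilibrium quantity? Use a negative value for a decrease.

+4807.25

Before the shock: 42016 - 2P = 6P - 31816 ⇒ 73832 = 8P ⇒ P = 9229, q = 23558.
After the shift, demand is qd = 49729 - 2P and supply is qs = 6P - 35726.
Setting them equal: 49729 - 2P = 6P - 35726 → 85455 = 8P, so P = 10681.875 and q = 28365.25.
Δq = 28365.25 − 23558 = +4807.25.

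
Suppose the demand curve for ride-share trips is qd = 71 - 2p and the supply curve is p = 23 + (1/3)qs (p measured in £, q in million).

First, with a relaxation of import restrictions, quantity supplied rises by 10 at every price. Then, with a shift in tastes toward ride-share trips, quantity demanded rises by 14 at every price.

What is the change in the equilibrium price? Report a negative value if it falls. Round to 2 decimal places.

Before the shock: 71 - 2p = 3p - 69 ⇒ 140 = 5p ⇒ p = 28, q = 15.
After the shift, demand is qd = 85 - 2p and supply is qs = 3p - 59.
Equate the new curves: 85 - 2p = 3p - 59, giving 144 = 5p, p = 28.8, q = 27.4.
Δp = 28.8 − 28 = +0.80.

+0.80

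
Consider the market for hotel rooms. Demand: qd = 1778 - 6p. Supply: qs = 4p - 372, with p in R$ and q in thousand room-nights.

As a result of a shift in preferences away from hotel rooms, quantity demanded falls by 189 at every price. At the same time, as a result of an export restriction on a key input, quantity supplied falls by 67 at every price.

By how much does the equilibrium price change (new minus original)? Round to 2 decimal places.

Solve the original market: 1778 - 6p = 4p - 372, hence p = 215 and q = 488.
After the shift, demand is qd = 1589 - 6p and supply is qs = 4p - 439.
Equate the new curves: 1589 - 6p = 4p - 439, giving 2028 = 10p, p = 202.8, q = 372.2.
Δp = 202.8 − 215 = -12.20.

-12.20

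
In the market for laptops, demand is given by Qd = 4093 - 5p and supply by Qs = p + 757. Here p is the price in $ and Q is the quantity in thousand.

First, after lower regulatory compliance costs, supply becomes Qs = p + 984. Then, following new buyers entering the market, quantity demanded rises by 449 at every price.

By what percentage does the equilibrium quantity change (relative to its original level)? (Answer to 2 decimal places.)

+20.11

Solve the original market: 4093 - 5p = p + 757, hence p = 556 and Q = 1313.
The shock moves the curves to Qd = 4542 - 5p and Qs = p + 984.
Clearing the new market: 4542 - 5p = p + 984, so p = 593 and Q = 1577.
%ΔQ = (1577 − 1313) / 1313 × 100 = +20.11%.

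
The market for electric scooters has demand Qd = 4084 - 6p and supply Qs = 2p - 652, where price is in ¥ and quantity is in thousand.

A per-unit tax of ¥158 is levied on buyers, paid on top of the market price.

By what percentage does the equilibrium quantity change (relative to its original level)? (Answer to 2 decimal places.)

-44.55

Original equilibrium: 4084 - 6p = 2p - 652 gives 4736 = 8p, so p = 592 and Q = 532.
Since buyers pay the price plus the tax, the effective demand curve becomes Qd = 3136 - 6p.
Equate the new curves: 3136 - 6p = 2p - 652, giving 3788 = 8p, p = 473.5, Q = 295.
%ΔQ = (295 − 532) / 532 × 100 = -44.55%.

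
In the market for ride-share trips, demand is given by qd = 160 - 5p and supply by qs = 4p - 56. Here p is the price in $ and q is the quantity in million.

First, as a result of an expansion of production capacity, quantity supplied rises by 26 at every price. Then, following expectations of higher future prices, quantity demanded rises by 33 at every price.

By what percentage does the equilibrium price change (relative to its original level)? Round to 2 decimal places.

Initially, 160 - 5p = 4p - 56, so 216 = 9p and p = 24, q = 40.
The new curves are qd = 193 - 5p (demand) and qs = 4p - 30 (supply).
New equilibrium: 193 - 5p = 4p - 30 ⇒ 223 = 9p ⇒ p = 223/9 ≈ 24.7778, q = 622/9 ≈ 69.1111.
%Δp = (24.7778 − 24) / 24 × 100 = +3.24%.

+3.24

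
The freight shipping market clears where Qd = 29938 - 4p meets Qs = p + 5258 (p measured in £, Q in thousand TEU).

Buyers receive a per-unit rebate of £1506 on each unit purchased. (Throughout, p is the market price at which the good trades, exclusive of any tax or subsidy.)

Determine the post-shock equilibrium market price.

Solve the original market: 29938 - 4p = p + 5258, hence p = 4936 and Q = 10194.
Since buyers' out-of-pocket price is the market price minus the rebate, the effective demand curve becomes Qd = 35962 - 4p.
New equilibrium: 35962 - 4p = p + 5258 ⇒ 30704 = 5p ⇒ p = 6140.8, Q = 11398.8.

6140.8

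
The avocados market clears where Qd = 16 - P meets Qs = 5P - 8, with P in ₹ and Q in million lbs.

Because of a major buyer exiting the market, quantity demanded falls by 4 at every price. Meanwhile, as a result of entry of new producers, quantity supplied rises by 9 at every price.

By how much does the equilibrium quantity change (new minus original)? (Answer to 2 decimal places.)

Before the shock: 16 - P = 5P - 8 ⇒ 24 = 6P ⇒ P = 4, Q = 12.
After the shift, demand is Qd = 12 - P and supply is Qs = 5P + 1.
Equate the new curves: 12 - P = 5P + 1, giving 11 = 6P, P = 11/6 ≈ 1.8333, Q = 61/6 ≈ 10.1667.
ΔQ = 10.1667 − 12 = -1.83.

-1.83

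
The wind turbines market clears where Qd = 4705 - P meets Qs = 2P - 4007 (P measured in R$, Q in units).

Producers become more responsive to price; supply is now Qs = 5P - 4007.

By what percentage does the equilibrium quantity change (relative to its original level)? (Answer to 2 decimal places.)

Solve the original market: 4705 - P = 2P - 4007, hence P = 2904 and Q = 1801.
The new curves are Qd = 4705 - P (demand) and Qs = 5P - 4007 (supply).
Setting them equal: 4705 - P = 5P - 4007 → 8712 = 6P, so P = 1452 and Q = 3253.
%ΔQ = (3253 − 1801) / 1801 × 100 = +80.62%.

+80.62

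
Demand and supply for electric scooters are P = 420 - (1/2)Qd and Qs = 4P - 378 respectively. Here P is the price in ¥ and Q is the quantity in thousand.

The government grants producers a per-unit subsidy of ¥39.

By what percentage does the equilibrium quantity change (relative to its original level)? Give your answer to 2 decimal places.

Original equilibrium: 840 - 2P = 4P - 378 gives 1218 = 6P, so P = 203 and Q = 434.
Since sellers receive the price plus the subsidy, the effective supply curve becomes Qs = 4P - 222.
Equate the new curves: 840 - 2P = 4P - 222, giving 1062 = 6P, P = 177, Q = 486.
%ΔQ = (486 − 434) / 434 × 100 = +11.98%.

+11.98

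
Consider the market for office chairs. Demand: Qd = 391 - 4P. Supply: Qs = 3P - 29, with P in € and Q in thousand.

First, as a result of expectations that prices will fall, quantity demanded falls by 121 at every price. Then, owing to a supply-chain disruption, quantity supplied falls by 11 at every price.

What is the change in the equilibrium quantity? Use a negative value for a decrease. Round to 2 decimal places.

-58.14

Solve the original market: 391 - 4P = 3P - 29, hence P = 60 and Q = 151.
The new curves are Qd = 270 - 4P (demand) and Qs = 3P - 40 (supply).
New equilibrium: 270 - 4P = 3P - 40 ⇒ 310 = 7P ⇒ P = 310/7 ≈ 44.2857, Q = 650/7 ≈ 92.8571.
ΔQ = 92.8571 − 151 = -58.14.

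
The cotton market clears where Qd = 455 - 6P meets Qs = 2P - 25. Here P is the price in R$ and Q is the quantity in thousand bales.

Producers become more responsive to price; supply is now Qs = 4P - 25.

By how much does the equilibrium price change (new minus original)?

Original equilibrium: 455 - 6P = 2P - 25 gives 480 = 8P, so P = 60 and Q = 95.
With the change applied: demand Qd = 455 - 6P, supply Qs = 4P - 25.
Clearing the new market: 455 - 6P = 4P - 25, so P = 48 and Q = 167.
ΔP = 48 − 60 = -12.

-12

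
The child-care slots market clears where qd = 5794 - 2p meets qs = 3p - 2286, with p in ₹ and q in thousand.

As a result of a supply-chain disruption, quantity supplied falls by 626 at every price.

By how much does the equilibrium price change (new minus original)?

+125.2

Before the shock: 5794 - 2p = 3p - 2286 ⇒ 8080 = 5p ⇒ p = 1616, q = 2562.
With the change applied: demand qd = 5794 - 2p, supply qs = 3p - 2912.
Clearing the new market: 5794 - 2p = 3p - 2912, so p = 1741.2 and q = 2311.6.
Δp = 1741.2 − 1616 = +125.2.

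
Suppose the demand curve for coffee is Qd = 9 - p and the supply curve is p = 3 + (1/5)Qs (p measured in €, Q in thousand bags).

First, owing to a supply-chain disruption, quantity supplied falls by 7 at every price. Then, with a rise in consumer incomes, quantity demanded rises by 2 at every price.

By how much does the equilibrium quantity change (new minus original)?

+0.5

Solve the original market: 9 - p = 5p - 15, hence p = 4 and Q = 5.
The new curves are Qd = 11 - p (demand) and Qs = 5p - 22 (supply).
Setting them equal: 11 - p = 5p - 22 → 33 = 6p, so p = 5.5 and Q = 5.5.
ΔQ = 5.5 − 5 = +0.5.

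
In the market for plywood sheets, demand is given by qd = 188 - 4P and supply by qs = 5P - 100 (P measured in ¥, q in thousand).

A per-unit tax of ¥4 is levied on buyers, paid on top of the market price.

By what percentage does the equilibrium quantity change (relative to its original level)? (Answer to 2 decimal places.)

Solve the original market: 188 - 4P = 5P - 100, hence P = 32 and q = 60.
Since buyers pay the price plus the tax, the effective demand curve becomes qd = 172 - 4P.
Setting them equal: 172 - 4P = 5P - 100 → 272 = 9P, so P = 272/9 ≈ 30.2222 and q = 460/9 ≈ 51.1111.
%Δq = (51.1111 − 60) / 60 × 100 = -14.81%.

-14.81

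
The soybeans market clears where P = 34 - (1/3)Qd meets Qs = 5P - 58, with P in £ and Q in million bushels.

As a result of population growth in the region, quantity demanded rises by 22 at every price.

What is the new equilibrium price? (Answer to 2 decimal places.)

Original equilibrium: 102 - 3P = 5P - 58 gives 160 = 8P, so P = 20 and Q = 42.
With the change applied: demand Qd = 124 - 3P, supply Qs = 5P - 58.
Clearing the new market: 124 - 3P = 5P - 58, so P = 22.75 and Q = 55.75.

22.75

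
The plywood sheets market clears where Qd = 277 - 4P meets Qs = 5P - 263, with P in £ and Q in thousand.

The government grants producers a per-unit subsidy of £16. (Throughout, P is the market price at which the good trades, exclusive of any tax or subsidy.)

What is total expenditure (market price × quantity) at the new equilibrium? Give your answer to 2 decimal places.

3708.40

Original equilibrium: 277 - 4P = 5P - 263 gives 540 = 9P, so P = 60 and Q = 37.
Since sellers receive the price plus the subsidy, the effective supply curve becomes Qs = 5P - 183.
Equate the new curves: 277 - 4P = 5P - 183, giving 460 = 9P, P = 460/9 ≈ 51.1111, Q = 653/9 ≈ 72.5556.
New expenditure = 51.1111 × 72.5556 = 3708.40.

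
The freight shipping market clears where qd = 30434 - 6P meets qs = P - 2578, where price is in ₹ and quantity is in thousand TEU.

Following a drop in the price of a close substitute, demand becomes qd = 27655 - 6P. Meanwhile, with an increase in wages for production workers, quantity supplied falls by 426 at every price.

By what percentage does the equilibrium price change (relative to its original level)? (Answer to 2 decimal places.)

-7.13

Before the shock: 30434 - 6P = P - 2578 ⇒ 33012 = 7P ⇒ P = 4716, q = 2138.
The new curves are qd = 27655 - 6P (demand) and qs = P - 3004 (supply).
New equilibrium: 27655 - 6P = P - 3004 ⇒ 30659 = 7P ⇒ P = 30659/7 ≈ 4379.8571, q = 9631/7 ≈ 1375.8571.
%ΔP = (4379.8571 − 4716) / 4716 × 100 = -7.13%.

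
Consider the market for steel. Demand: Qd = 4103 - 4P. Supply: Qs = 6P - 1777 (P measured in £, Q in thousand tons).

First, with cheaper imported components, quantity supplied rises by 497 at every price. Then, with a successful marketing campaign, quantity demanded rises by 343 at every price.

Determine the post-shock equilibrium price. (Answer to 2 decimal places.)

Before the shock: 4103 - 4P = 6P - 1777 ⇒ 5880 = 10P ⇒ P = 588, Q = 1751.
The shock moves the curves to Qd = 4446 - 4P and Qs = 6P - 1280.
Setting them equal: 4446 - 4P = 6P - 1280 → 5726 = 10P, so P = 572.6 and Q = 2155.6.

572.60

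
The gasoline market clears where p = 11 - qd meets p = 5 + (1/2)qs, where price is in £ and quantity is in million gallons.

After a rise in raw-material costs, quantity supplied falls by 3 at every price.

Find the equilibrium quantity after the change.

Before the shock: 11 - p = 2p - 10 ⇒ 21 = 3p ⇒ p = 7, q = 4.
The new curves are qd = 11 - p (demand) and qs = 2p - 13 (supply).
Equate the new curves: 11 - p = 2p - 13, giving 24 = 3p, p = 8, q = 3.

3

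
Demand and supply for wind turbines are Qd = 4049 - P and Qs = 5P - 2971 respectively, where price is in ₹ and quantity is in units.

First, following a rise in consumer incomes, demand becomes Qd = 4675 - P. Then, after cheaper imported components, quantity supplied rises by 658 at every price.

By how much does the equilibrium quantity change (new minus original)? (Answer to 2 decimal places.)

Solve the original market: 4049 - P = 5P - 2971, hence P = 1170 and Q = 2879.
With the change applied: demand Qd = 4675 - P, supply Qs = 5P - 2313.
Equate the new curves: 4675 - P = 5P - 2313, giving 6988 = 6P, P = 3494/3 ≈ 1164.6667, Q = 10531/3 ≈ 3510.3333.
ΔQ = 3510.3333 − 2879 = +631.33.

+631.33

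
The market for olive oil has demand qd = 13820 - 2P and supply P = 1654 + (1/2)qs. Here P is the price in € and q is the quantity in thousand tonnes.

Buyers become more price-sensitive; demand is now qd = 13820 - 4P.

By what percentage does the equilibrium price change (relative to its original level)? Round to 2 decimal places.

Original equilibrium: 13820 - 2P = 2P - 3308 gives 17128 = 4P, so P = 4282 and q = 5256.
The new curves are qd = 13820 - 4P (demand) and qs = 2P - 3308 (supply).
Clearing the new market: 13820 - 4P = 2P - 3308, so P = 8564/3 ≈ 2854.6667 and q = 7204/3 ≈ 2401.3333.
%ΔP = (2854.6667 − 4282) / 4282 × 100 = -33.33%.

-33.33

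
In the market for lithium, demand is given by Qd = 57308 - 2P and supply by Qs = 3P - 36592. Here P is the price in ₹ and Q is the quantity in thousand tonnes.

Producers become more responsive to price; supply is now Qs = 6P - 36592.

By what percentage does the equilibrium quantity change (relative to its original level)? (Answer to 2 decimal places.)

Solve the original market: 57308 - 2P = 3P - 36592, hence P = 18780 and Q = 19748.
The shock moves the curves to Qd = 57308 - 2P and Qs = 6P - 36592.
New equilibrium: 57308 - 2P = 6P - 36592 ⇒ 93900 = 8P ⇒ P = 11737.5, Q = 33833.
%ΔQ = (33833 − 19748) / 19748 × 100 = +71.32%.

+71.32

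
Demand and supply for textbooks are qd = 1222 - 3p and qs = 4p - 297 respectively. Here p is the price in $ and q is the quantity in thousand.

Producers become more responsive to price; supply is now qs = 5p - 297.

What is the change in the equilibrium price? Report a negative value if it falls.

Before the shock: 1222 - 3p = 4p - 297 ⇒ 1519 = 7p ⇒ p = 217, q = 571.
With the change applied: demand qd = 1222 - 3p, supply qs = 5p - 297.
Clearing the new market: 1222 - 3p = 5p - 297, so p = 189.875 and q = 652.375.
Δp = 189.875 − 217 = -27.125.

-27.125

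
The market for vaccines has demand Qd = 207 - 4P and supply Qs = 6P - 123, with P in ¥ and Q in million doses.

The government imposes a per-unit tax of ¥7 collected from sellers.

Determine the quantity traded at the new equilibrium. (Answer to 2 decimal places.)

Initially, 207 - 4P = 6P - 123, so 330 = 10P and P = 33, Q = 75.
Since sellers keep the price net of the tax, the effective supply curve becomes Qs = 6P - 165.
Setting them equal: 207 - 4P = 6P - 165 → 372 = 10P, so P = 37.2 and Q = 58.2.

58.20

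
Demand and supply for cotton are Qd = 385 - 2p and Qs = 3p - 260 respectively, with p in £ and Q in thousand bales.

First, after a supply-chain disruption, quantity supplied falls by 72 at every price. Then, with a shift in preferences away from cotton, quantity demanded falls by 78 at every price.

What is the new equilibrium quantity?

51.4

Original equilibrium: 385 - 2p = 3p - 260 gives 645 = 5p, so p = 129 and Q = 127.
After the shift, demand is Qd = 307 - 2p and supply is Qs = 3p - 332.
Clearing the new market: 307 - 2p = 3p - 332, so p = 127.8 and Q = 51.4.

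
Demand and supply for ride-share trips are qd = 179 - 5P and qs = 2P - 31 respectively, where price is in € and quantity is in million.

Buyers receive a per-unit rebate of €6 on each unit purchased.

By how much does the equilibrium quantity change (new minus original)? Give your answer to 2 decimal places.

Solve the original market: 179 - 5P = 2P - 31, hence P = 30 and q = 29.
Since buyers' out-of-pocket price is the market price minus the rebate, the effective demand curve becomes qd = 209 - 5P.
Setting them equal: 209 - 5P = 2P - 31 → 240 = 7P, so P = 240/7 ≈ 34.2857 and q = 263/7 ≈ 37.5714.
Δq = 37.5714 − 29 = +8.57.

+8.57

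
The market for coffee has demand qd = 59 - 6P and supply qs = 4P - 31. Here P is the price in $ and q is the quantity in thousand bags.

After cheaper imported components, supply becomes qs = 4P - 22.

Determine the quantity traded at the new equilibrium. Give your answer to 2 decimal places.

10.40

Before the shock: 59 - 6P = 4P - 31 ⇒ 90 = 10P ⇒ P = 9, q = 5.
The new curves are qd = 59 - 6P (demand) and qs = 4P - 22 (supply).
Setting them equal: 59 - 6P = 4P - 22 → 81 = 10P, so P = 8.1 and q = 10.4.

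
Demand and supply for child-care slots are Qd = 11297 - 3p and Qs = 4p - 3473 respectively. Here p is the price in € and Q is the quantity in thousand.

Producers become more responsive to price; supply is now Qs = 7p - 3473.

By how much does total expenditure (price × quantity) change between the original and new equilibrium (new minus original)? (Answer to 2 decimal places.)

-339288.00

Initially, 11297 - 3p = 4p - 3473, so 14770 = 7p and p = 2110, Q = 4967.
With the change applied: demand Qd = 11297 - 3p, supply Qs = 7p - 3473.
New equilibrium: 11297 - 3p = 7p - 3473 ⇒ 14770 = 10p ⇒ p = 1477, Q = 6866.
Expenditure moves from 2110×4967 = 10480370 to 1477×6866 = 10141082; change = -339288.00.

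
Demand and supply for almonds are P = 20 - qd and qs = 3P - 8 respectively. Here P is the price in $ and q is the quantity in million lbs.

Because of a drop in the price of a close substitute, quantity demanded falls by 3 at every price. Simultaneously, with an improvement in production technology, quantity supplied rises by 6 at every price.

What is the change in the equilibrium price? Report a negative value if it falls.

-2.25

Initially, 20 - P = 3P - 8, so 28 = 4P and P = 7, q = 13.
With the change applied: demand qd = 17 - P, supply qs = 3P - 2.
Setting them equal: 17 - P = 3P - 2 → 19 = 4P, so P = 4.75 and q = 12.25.
ΔP = 4.75 − 7 = -2.25.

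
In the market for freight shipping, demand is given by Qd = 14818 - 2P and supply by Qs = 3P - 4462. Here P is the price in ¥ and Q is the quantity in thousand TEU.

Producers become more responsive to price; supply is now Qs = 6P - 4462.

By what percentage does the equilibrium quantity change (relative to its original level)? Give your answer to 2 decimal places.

Solve the original market: 14818 - 2P = 3P - 4462, hence P = 3856 and Q = 7106.
After the shift, demand is Qd = 14818 - 2P and supply is Qs = 6P - 4462.
Setting them equal: 14818 - 2P = 6P - 4462 → 19280 = 8P, so P = 2410 and Q = 9998.
%ΔQ = (9998 − 7106) / 7106 × 100 = +40.70%.

+40.70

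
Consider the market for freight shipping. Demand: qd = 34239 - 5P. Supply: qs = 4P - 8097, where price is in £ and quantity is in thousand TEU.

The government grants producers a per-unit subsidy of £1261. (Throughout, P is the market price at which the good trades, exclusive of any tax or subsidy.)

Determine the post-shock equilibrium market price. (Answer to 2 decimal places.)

4143.56

Original equilibrium: 34239 - 5P = 4P - 8097 gives 42336 = 9P, so P = 4704 and q = 10719.
Since sellers receive the price plus the subsidy, the effective supply curve becomes qs = 4P - 3053.
Equate the new curves: 34239 - 5P = 4P - 3053, giving 37292 = 9P, P = 37292/9 ≈ 4143.5556, q = 121691/9 ≈ 13521.2222.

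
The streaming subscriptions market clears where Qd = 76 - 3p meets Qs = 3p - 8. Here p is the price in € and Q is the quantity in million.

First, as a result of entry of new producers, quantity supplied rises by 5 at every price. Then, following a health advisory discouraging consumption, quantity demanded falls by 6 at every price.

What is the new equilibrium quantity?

33.5

Solve the original market: 76 - 3p = 3p - 8, hence p = 14 and Q = 34.
With the change applied: demand Qd = 70 - 3p, supply Qs = 3p - 3.
New equilibrium: 70 - 3p = 3p - 3 ⇒ 73 = 6p ⇒ p = 73/6 ≈ 12.1667, Q = 33.5.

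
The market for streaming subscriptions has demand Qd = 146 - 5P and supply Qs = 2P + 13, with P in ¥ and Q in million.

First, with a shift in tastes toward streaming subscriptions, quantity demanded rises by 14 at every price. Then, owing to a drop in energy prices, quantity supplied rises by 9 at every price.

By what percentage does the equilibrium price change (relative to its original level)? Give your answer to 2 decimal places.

Original equilibrium: 146 - 5P = 2P + 13 gives 133 = 7P, so P = 19 and Q = 51.
The shock moves the curves to Qd = 160 - 5P and Qs = 2P + 22.
Equate the new curves: 160 - 5P = 2P + 22, giving 138 = 7P, P = 138/7 ≈ 19.7143, Q = 430/7 ≈ 61.4286.
%ΔP = (19.7143 − 19) / 19 × 100 = +3.76%.

+3.76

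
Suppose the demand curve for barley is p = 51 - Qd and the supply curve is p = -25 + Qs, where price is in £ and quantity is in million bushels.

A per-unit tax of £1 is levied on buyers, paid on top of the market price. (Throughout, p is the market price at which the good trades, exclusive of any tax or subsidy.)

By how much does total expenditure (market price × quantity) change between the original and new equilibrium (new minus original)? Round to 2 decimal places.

Solve the original market: 51 - p = p + 25, hence p = 13 and Q = 38.
Since buyers pay the price plus the tax, the effective demand curve becomes Qd = 50 - p.
New equilibrium: 50 - p = p + 25 ⇒ 25 = 2p ⇒ p = 12.5, Q = 37.5.
Expenditure moves from 13×38 = 494 to 12.5×37.5 = 468.75; change = -25.25.

-25.25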